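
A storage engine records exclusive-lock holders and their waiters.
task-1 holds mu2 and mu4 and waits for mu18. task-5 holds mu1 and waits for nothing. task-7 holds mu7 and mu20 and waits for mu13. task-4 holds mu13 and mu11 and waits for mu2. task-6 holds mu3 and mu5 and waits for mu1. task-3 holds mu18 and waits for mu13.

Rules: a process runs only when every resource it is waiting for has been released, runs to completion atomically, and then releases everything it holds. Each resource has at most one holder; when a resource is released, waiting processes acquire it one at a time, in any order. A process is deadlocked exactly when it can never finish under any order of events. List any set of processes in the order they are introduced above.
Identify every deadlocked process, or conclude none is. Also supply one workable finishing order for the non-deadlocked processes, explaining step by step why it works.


Deadlocked: task-1, task-7, task-4 and task-3.
Key observation: nobody on the ring task-1 -> task-3 -> task-4 -> task-1 can start until another member finishes, which never happens; task-7 waits into the deadlock from upstream.
One completion order for the rest: task-5, task-6.
Walking it through:
  run task-5 (it waits on nothing); releases mu1
  task-6 waits on mu1 — all released -> runs and releases mu3 and mu5


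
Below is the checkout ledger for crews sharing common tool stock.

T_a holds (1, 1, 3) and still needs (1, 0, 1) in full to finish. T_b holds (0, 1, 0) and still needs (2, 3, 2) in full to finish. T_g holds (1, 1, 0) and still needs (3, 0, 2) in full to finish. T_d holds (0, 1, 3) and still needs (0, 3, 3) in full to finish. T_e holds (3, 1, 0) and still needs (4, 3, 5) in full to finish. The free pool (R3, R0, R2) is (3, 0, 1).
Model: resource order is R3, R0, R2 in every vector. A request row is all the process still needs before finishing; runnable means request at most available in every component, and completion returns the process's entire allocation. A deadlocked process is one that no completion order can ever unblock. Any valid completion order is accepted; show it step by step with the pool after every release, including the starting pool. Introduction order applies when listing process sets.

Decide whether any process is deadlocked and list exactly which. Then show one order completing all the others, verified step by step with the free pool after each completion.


The deadlocked set is T_b, T_d and T_e.
Key observation: no order helps: past T_a, T_g, the free pool tops out at (5, 2, 4), below what each blocked process needs in R0.
A valid finishing order for the others: T_a, T_g. Verifying each step:
  pool = (3, 0, 1)
  T_a: need (1, 0, 1) fits (3, 0, 1); releases (1, 1, 3), pool now (4, 1, 4)
  T_g: need (3, 0, 2) fits (4, 1, 4); releases (1, 1, 0), pool now (5, 2, 4)
None of the blocked processes ever fits:
  T_b cannot run: need (2, 3, 2) vs free (5, 2, 4) (insufficient R0)
  T_d cannot run: need (0, 3, 3) vs free (5, 2, 4) (insufficient R0)
  T_e cannot run: need (4, 3, 5) vs free (5, 2, 4) (insufficient R0 and R2)


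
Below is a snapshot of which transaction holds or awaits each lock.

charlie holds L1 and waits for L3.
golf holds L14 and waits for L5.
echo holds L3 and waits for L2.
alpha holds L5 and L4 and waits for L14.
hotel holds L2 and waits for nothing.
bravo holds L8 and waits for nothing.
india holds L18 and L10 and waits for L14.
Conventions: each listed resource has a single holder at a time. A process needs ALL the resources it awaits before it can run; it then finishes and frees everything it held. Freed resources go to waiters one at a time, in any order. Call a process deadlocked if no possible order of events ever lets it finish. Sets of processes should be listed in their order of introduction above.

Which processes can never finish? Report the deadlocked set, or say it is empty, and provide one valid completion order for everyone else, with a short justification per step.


The deadlocked set is golf, alpha and india.
Key observation: golf -> alpha -> golf is a circular wait — nothing in it can go first; india waits into the deadlock from upstream.
A valid finishing order for the others: hotel, bravo, echo, charlie.
Walking it through:
  hotel waits on nothing -> runs at once and releases L2
  bravo waits on nothing -> runs at once and releases L8
  echo waits on L2 — all released -> runs and releases L3
  charlie waits on L3 — all released -> runs and releases L1


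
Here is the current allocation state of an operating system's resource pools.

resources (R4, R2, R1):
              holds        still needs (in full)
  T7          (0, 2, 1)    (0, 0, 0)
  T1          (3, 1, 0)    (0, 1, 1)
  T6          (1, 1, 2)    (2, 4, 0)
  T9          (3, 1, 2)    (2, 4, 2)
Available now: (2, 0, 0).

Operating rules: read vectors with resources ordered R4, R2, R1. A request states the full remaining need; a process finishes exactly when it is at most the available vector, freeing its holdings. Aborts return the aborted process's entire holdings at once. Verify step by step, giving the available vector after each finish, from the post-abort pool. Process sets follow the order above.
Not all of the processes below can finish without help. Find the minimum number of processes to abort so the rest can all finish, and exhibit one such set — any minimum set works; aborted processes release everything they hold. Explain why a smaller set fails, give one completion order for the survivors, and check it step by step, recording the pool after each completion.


Minimum abort set: T9.
Key observation: T6 could never have finished before the abort; with (3, 1, 2) returned by T9, it fits at step 3.
Why nothing smaller works: aborting no one leaves the state deadlocked as given.
The survivors complete as T1, T7, T6. Verifying each step (starting from the post-abort pool):
  pool = (5, 1, 2)
  T1: need (0, 1, 1) fits (5, 1, 2); releases (3, 1, 0), pool now (8, 2, 2)
  T7: need (0, 0, 0) fits (8, 2, 2); releases (0, 2, 1), pool now (8, 4, 3)
  T6: need (2, 4, 0) fits (8, 4, 3); releases (1, 1, 2), pool now (9, 5, 5)


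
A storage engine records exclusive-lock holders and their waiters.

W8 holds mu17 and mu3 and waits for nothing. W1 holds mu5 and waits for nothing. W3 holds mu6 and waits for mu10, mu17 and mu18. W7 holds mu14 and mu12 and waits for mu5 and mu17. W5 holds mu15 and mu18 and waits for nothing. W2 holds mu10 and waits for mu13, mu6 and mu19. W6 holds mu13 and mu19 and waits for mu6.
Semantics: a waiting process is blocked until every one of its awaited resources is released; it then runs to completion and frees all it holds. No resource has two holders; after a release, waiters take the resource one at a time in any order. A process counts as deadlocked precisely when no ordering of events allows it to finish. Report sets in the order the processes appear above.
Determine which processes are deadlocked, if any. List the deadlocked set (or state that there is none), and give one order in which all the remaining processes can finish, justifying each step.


Deadlocked set: W3, W2 and W6.
Key observation: the cycle W3 -> W2 -> W3 can never break — each member waits on the next; W6 is caught in further circular waits.
The rest can finish in the order W8, W5, W1, W7.
Verifying each step:
  run W8 (it waits on nothing); releases mu17 and mu3
  run W5 (it waits on nothing); releases mu15 and mu18
  run W1 (it waits on nothing); releases mu5
  W7 waits on mu5 and mu17 — all released -> runs and releases mu14 and mu12


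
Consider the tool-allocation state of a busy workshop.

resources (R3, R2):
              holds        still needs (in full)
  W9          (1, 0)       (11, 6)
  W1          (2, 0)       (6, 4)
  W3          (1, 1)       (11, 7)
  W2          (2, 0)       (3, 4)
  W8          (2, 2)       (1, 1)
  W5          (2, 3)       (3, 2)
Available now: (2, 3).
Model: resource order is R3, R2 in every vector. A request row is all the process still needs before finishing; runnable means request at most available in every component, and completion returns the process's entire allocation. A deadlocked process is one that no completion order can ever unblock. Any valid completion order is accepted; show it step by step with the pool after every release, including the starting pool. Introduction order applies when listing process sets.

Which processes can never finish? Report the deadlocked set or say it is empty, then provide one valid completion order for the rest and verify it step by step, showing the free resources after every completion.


Deadlocked: W9 and W3.
Key observation: R3 is the bottleneck — with W8, W2, W5, W1 done the pool holds (10, 8), short of every remaining need.
The rest can finish in the order W8, W2, W5, W1. Verifying each step:
  pool = (2, 3)
  W8 needs (1, 1) <= (2, 3) -> finishes; pool += (2, 2) = (4, 5)
  W2 needs (3, 4) <= (4, 5) -> finishes; pool += (2, 0) = (6, 5)
  W5 needs (3, 2) <= (6, 5) -> finishes; pool += (2, 3) = (8, 8)
  W1 needs (6, 4) <= (8, 8) -> finishes; pool += (2, 0) = (10, 8)
The blocked processes can never fit:
  W9 still needs (11, 6) but only (10, 8) is free — short on R3
  W3 still needs (11, 7) but only (10, 8) is free — short on R3


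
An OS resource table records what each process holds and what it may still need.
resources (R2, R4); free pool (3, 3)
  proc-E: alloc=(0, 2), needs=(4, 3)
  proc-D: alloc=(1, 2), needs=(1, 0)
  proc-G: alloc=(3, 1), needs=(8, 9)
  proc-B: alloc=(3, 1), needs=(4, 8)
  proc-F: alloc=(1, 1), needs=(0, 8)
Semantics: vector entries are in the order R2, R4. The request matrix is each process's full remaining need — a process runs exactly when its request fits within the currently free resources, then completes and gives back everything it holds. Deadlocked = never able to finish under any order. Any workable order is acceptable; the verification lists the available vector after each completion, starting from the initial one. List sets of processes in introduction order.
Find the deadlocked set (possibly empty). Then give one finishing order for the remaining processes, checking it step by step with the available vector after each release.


Deadlocked set: proc-G, proc-B and proc-F.
Key observation: even finishing proc-D, proc-E leaves just (4, 7) free — too little R4 for any of the remaining processes.
One completion order for the rest: proc-D, proc-E. Step-by-step check:
  pool = (3, 3)
  proc-D: need (1, 0) fits (3, 3); releases (1, 2), pool now (4, 5)
  proc-E: need (4, 3) fits (4, 5); releases (0, 2), pool now (4, 7)
The stuck group stays short no matter what:
  proc-G cannot run: need (8, 9) vs free (4, 7) (insufficient R2 and R4)
  proc-B cannot run: need (4, 8) vs free (4, 7) (insufficient R4)
  proc-F cannot run: need (0, 8) vs free (4, 7) (insufficient R4)


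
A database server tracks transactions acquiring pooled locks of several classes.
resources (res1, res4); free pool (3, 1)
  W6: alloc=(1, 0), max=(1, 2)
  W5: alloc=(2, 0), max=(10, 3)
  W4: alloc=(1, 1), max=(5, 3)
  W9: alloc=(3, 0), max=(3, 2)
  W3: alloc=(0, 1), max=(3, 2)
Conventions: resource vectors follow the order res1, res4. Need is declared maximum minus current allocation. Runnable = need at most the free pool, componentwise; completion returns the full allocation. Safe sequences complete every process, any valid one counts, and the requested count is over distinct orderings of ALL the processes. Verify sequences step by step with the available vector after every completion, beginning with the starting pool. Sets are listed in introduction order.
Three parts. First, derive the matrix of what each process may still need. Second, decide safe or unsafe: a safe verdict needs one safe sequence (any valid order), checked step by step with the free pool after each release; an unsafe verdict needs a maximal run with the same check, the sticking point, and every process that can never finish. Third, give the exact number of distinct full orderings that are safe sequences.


(1) Need matrix, components ordered res1, res4:
  W6: (0, 2)
  W5: (8, 3)
  W4: (4, 2)
  W9: (0, 2)
  W3: (3, 1)
(2) SAFE — a valid safe sequence is W3, W9, W4, W6, W5.
Key observation: reading the order forward, W3 is the first process whose need (3, 1) meets the free pool (3, 1) exactly on a resource it requests.
Check, step by step:
  pool = (3, 1)
  W3: need (3, 1) fits (3, 1); releases (0, 1), pool now (3, 2)
  W9: need (0, 2) fits (3, 2); releases (3, 0), pool now (6, 2)
  W4: need (4, 2) fits (6, 2); releases (1, 1), pool now (7, 3)
  W6: need (0, 2) fits (7, 3); releases (1, 0), pool now (8, 3)
  W5: need (8, 3) fits (8, 3); releases (2, 0), pool now (10, 3)
(3) Precisely 4 of the possible complete orderings are safe sequences.


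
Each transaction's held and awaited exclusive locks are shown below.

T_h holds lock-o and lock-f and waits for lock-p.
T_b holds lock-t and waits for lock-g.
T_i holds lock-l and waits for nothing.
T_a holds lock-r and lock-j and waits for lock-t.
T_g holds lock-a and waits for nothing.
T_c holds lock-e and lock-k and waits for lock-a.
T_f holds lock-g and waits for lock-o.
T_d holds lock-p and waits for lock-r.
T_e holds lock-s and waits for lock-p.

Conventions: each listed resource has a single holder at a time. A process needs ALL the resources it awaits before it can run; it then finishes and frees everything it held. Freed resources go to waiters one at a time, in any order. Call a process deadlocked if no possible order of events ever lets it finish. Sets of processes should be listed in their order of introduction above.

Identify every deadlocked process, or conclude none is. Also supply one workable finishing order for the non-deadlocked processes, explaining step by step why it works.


Deadlocked: T_h, T_b, T_a, T_f, T_d and T_e.
Key observation: the knot is the closed ring of waits T_h -> T_d -> T_a -> T_b -> T_f -> T_h; T_e waits into the deadlock from upstream.
A valid finishing order for the others: T_i, T_g, T_c.
Step-by-step check:
  T_i waits on nothing -> runs at once and releases lock-l
  T_g waits on nothing -> runs at once and releases lock-a
  T_c waits on lock-a — all released -> runs and releases lock-e and lock-k


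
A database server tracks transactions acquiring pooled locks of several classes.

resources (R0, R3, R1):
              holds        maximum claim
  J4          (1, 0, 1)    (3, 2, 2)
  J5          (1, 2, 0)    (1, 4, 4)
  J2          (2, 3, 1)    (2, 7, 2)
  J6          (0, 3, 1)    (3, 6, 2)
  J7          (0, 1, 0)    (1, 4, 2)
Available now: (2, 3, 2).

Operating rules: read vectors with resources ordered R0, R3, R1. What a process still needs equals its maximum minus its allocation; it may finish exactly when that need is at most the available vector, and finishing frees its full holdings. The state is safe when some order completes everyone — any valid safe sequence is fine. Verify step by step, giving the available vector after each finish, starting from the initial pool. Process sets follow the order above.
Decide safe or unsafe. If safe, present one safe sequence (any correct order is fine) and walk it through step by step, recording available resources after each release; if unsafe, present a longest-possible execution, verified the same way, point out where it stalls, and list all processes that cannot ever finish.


SAFE — a valid safe sequence is J4, J7, J2, J6, J5.
Key observation: at J4 the run first touches a limit — (2, 2, 1) against (2, 3, 2), exact on a resource it actually requests.
Walking it through:
  pool = (2, 3, 2)
  run J4 (needs (2, 2, 1), free (2, 3, 2)); after release of (1, 0, 1) the pool is (3, 3, 3)
  run J7 (needs (1, 3, 2), free (3, 3, 3)); after release of (0, 1, 0) the pool is (3, 4, 3)
  run J2 (needs (0, 4, 1), free (3, 4, 3)); after release of (2, 3, 1) the pool is (5, 7, 4)
  run J6 (needs (3, 3, 1), free (5, 7, 4)); after release of (0, 3, 1) the pool is (5, 10, 5)
  run J5 (needs (0, 2, 4), free (5, 10, 5)); after release of (1, 2, 0) the pool is (6, 12, 5)


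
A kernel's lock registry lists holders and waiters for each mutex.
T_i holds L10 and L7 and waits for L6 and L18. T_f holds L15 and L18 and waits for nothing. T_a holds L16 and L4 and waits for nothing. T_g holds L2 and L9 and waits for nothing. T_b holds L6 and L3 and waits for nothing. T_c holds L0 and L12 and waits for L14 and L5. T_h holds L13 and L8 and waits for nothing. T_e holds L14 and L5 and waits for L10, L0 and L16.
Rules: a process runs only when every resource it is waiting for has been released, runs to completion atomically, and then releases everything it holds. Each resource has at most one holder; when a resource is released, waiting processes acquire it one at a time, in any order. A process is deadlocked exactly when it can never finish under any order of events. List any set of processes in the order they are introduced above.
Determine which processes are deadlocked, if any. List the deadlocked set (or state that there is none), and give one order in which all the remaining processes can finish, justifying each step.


Deadlocked set: T_c and T_e.
Key observation: the loop T_c -> T_e -> T_c blocks itself forever; no other process is dragged down with it.
A valid finishing order for the others: T_a, T_f, T_b, T_h, T_g, T_i.
Walking it through:
  T_a: no waits; runs immediately, freeing L16 and L4
  T_f: no waits; runs immediately, freeing L15 and L18
  T_b: no waits; runs immediately, freeing L6 and L3
  T_h: no waits; runs immediately, freeing L13 and L8
  T_g: no waits; runs immediately, freeing L2 and L9
  T_i: everything it awaited (L6 and L18) is free; runs, freeing L10 and L7


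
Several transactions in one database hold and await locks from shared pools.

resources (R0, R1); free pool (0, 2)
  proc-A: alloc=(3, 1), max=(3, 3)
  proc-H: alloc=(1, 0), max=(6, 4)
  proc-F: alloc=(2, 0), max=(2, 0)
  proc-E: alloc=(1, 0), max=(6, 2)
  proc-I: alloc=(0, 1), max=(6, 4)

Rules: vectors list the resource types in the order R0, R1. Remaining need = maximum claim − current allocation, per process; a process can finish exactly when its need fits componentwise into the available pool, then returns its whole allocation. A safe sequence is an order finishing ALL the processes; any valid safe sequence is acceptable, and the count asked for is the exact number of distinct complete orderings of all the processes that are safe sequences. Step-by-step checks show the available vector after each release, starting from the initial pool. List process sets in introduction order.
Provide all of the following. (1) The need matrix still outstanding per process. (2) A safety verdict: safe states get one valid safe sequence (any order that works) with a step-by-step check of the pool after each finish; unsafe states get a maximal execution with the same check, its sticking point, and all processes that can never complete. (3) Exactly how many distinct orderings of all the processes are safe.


(1) Remaining need (order R0, R1):
  proc-A: (0, 2)
  proc-H: (5, 4)
  proc-F: (0, 0)
  proc-E: (5, 2)
  proc-I: (6, 3)
(2) SAFE. One safe sequence: proc-F, proc-A, proc-E, proc-I, proc-H.
Key observation: reading the order forward, proc-A is the first process whose need (0, 2) meets the free pool (2, 2) exactly on a resource it requests.
Verifying each step:
  pool = (0, 2)
  proc-F needs (0, 0) <= (0, 2) -> finishes; pool += (2, 0) = (2, 2)
  proc-A needs (0, 2) <= (2, 2) -> finishes; pool += (3, 1) = (5, 3)
  proc-E needs (5, 2) <= (5, 3) -> finishes; pool += (1, 0) = (6, 3)
  proc-I needs (6, 3) <= (6, 3) -> finishes; pool += (0, 1) = (6, 4)
  proc-H needs (5, 4) <= (6, 4) -> finishes; pool += (1, 0) = (7, 4)
(3) Precisely 2 of the possible complete orderings are safe sequences.


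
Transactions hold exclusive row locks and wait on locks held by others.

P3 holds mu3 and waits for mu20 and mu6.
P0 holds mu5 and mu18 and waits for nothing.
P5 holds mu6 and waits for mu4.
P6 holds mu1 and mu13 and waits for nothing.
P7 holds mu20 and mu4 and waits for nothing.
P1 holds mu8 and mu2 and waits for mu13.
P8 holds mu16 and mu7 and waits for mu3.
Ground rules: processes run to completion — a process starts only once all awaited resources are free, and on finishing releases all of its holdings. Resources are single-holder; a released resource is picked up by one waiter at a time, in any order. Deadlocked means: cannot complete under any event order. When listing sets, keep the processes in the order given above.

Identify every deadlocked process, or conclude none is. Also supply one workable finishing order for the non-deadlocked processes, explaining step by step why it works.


Nothing here is deadlocked.
Key observation: the wait graph is acyclic; completion cascades from the unblocked processes through everyone else.
One completion order for the rest: P0, P7, P5, P3, P6, P1, P8.
Walking it through:
  run P0 (it waits on nothing); releases mu5 and mu18
  run P7 (it waits on nothing); releases mu20 and mu4
  run P5 (all its waits — mu4 — are resolved); releases mu6
  run P3 (all its waits — mu20 and mu6 — are resolved); releases mu3
  run P6 (it waits on nothing); releases mu1 and mu13
  run P1 (all its waits — mu13 — are resolved); releases mu8 and mu2
  run P8 (all its waits — mu3 — are resolved); releases mu16 and mu7


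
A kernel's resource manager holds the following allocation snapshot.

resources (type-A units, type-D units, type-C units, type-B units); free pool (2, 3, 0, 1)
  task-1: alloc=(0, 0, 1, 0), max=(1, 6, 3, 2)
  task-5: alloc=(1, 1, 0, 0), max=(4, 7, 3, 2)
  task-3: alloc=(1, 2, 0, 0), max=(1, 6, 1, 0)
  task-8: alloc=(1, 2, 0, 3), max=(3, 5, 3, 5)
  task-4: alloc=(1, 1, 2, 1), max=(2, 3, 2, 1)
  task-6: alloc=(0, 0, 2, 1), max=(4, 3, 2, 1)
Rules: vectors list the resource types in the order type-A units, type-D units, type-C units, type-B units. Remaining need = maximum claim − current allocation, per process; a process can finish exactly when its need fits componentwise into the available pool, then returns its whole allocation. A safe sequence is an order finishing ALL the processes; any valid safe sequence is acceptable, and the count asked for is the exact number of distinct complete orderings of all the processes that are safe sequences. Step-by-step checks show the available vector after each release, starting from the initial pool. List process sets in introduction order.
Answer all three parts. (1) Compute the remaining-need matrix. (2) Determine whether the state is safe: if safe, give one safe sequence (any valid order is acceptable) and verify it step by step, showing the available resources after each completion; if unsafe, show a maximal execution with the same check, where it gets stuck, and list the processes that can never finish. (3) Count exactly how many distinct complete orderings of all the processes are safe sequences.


(1) Need matrix, components ordered type-A units, type-D units, type-C units, type-B units:
  task-1: (1, 6, 2, 2)
  task-5: (3, 6, 3, 2)
  task-3: (0, 4, 1, 0)
  task-8: (2, 3, 3, 2)
  task-4: (1, 2, 0, 0)
  task-6: (4, 3, 0, 0)
(2) SAFE. One safe sequence: task-4, task-3, task-6, task-5, task-8, task-1.
Key observation: the order's first zero-slack moment is task-3 ((0, 4, 1, 0) needed, (3, 4, 2, 2) free — a requested resource with nothing to spare).
Step-by-step check:
  pool = (2, 3, 0, 1)
  run task-4 (needs (1, 2, 0, 0), free (2, 3, 0, 1)); after release of (1, 1, 2, 1) the pool is (3, 4, 2, 2)
  run task-3 (needs (0, 4, 1, 0), free (3, 4, 2, 2)); after release of (1, 2, 0, 0) the pool is (4, 6, 2, 2)
  run task-6 (needs (4, 3, 0, 0), free (4, 6, 2, 2)); after release of (0, 0, 2, 1) the pool is (4, 6, 4, 3)
  run task-5 (needs (3, 6, 3, 2), free (4, 6, 4, 3)); after release of (1, 1, 0, 0) the pool is (5, 7, 4, 3)
  run task-8 (needs (2, 3, 3, 2), free (5, 7, 4, 3)); after release of (1, 2, 0, 3) the pool is (6, 9, 4, 6)
  run task-1 (needs (1, 6, 2, 2), free (6, 9, 4, 6)); after release of (0, 0, 1, 0) the pool is (6, 9, 5, 6)
(3) Precisely 12 of the possible complete orderings are safe sequences.


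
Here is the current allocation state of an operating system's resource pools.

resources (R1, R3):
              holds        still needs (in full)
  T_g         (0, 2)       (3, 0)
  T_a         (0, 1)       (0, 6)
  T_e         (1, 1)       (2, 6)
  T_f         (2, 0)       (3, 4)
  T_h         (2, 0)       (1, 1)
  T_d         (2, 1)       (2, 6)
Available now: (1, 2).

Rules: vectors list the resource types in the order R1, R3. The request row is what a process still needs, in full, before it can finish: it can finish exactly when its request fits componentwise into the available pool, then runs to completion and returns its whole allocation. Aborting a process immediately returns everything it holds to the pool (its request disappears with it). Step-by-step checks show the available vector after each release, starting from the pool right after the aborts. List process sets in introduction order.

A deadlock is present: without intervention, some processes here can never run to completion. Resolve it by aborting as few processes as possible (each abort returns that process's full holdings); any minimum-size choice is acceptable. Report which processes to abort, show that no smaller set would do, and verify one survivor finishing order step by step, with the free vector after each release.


Abort T_a and T_e.
Key observation: the returned (1, 2) from T_a and T_e is what brings T_d — unrunnable before, under any order — into play at step 3.
Minimality, checking each single-abort alternative: T_g alone leaves T_a blocked (short on R3); T_a alone leaves T_e blocked (short on R3); T_e alone leaves T_a blocked (short on R3); T_f alone leaves T_a blocked (short on R3); T_h alone leaves T_a blocked (short on R3); T_d alone leaves T_a blocked (short on R3).
The survivors complete as T_h, T_g, T_d, T_f. Step-by-step check (starting from the post-abort pool):
  pool = (2, 4)
  T_h needs (1, 1) <= (2, 4) -> finishes; pool += (2, 0) = (4, 4)
  T_g needs (3, 0) <= (4, 4) -> finishes; pool += (0, 2) = (4, 6)
  T_d needs (2, 6) <= (4, 6) -> finishes; pool += (2, 1) = (6, 7)
  T_f needs (3, 4) <= (6, 7) -> finishes; pool += (2, 0) = (8, 7)


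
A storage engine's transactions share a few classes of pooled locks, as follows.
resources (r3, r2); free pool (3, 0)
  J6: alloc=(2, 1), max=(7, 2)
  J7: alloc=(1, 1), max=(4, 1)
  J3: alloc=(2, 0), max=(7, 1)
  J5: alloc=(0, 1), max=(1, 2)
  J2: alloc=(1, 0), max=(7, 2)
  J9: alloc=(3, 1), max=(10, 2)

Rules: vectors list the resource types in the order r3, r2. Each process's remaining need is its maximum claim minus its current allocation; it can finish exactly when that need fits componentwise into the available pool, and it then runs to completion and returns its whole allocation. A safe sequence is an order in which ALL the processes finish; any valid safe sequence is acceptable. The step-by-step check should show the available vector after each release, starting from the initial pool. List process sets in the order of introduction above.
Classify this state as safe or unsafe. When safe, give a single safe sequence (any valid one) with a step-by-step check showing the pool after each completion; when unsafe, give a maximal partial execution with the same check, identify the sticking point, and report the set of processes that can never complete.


The state is UNSAFE.
Key observation: r3 is the bottleneck — with J7, J5 done the pool holds (4, 2), short of every remaining need.
The run J7, J5 cannot be extended any further. Step-by-step check:
  pool = (3, 0)
  run J7 (needs (3, 0), free (3, 0)); after release of (1, 1) the pool is (4, 1)
  run J5 (needs (1, 1), free (4, 1)); after release of (0, 1) the pool is (4, 2)
  J6 cannot run: need (5, 1) vs free (4, 2) (insufficient r3)
  J3 cannot run: need (5, 1) vs free (4, 2) (insufficient r3)
  J2 cannot run: need (6, 2) vs free (4, 2) (insufficient r3)
  J9 cannot run: need (7, 1) vs free (4, 2) (insufficient r3)
Never able to finish: J6, J3, J2 and J9.


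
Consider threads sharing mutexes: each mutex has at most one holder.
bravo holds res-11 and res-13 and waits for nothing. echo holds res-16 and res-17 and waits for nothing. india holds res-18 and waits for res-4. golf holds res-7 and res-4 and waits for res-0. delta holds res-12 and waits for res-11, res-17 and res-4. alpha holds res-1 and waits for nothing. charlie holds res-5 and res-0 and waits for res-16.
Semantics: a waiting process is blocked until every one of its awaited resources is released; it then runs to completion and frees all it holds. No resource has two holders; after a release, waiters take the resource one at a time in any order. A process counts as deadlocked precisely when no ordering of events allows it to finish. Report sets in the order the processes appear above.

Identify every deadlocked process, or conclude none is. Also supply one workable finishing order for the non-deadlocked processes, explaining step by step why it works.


No process is deadlocked.
Key observation: the waits form no ring: some process can always run, and its releases unblock the others one by one.
One completion order for the rest: echo, bravo, charlie, golf, india, alpha, delta.
Check, step by step:
  run echo (it waits on nothing); releases res-16 and res-17
  run bravo (it waits on nothing); releases res-11 and res-13
  charlie waits on res-16 — all released -> runs and releases res-5 and res-0
  golf waits on res-0 — all released -> runs and releases res-7 and res-4
  india waits on res-4 — all released -> runs and releases res-18
  run alpha (it waits on nothing); releases res-1
  delta waits on res-11, res-17 and res-4 — all released -> runs and releases res-12


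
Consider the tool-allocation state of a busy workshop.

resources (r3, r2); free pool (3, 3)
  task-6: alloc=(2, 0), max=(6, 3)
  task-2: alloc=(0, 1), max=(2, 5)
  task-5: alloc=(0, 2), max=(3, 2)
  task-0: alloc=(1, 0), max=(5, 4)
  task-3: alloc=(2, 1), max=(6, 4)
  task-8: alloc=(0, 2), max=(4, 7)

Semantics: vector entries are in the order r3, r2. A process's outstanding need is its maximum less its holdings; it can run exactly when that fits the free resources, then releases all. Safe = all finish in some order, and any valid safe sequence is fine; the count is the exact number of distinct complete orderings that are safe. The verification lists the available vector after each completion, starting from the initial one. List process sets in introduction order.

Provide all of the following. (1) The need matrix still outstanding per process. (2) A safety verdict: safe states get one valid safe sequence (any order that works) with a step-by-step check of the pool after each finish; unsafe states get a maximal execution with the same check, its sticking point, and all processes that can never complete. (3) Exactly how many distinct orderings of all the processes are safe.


(1) Outstanding need per process (order r3, r2):
  task-6: (4, 3)
  task-2: (2, 4)
  task-5: (3, 0)
  task-0: (4, 4)
  task-3: (4, 3)
  task-8: (4, 5)
(2) UNSAFE — no complete ordering exists.
Key observation: no order helps: past task-5, task-2, the free pool tops out at (3, 6), below what each blocked process needs in r3.
A maximal execution: task-5, task-2 — then nothing else fits. Step-by-step check:
  pool = (3, 3)
  task-5: need (3, 0) fits (3, 3); releases (0, 2), pool now (3, 5)
  task-2: need (2, 4) fits (3, 5); releases (0, 1), pool now (3, 6)
  task-6 cannot run: need (4, 3) vs free (3, 6) (insufficient r3)
  task-0 cannot run: need (4, 4) vs free (3, 6) (insufficient r3)
  task-3 cannot run: need (4, 3) vs free (3, 6) (insufficient r3)
  task-8 cannot run: need (4, 5) vs free (3, 6) (insufficient r3)
Permanently blocked: task-6, task-0, task-3 and task-8.
(3) The exact count: 0 of the possible complete orderings are safe sequences.


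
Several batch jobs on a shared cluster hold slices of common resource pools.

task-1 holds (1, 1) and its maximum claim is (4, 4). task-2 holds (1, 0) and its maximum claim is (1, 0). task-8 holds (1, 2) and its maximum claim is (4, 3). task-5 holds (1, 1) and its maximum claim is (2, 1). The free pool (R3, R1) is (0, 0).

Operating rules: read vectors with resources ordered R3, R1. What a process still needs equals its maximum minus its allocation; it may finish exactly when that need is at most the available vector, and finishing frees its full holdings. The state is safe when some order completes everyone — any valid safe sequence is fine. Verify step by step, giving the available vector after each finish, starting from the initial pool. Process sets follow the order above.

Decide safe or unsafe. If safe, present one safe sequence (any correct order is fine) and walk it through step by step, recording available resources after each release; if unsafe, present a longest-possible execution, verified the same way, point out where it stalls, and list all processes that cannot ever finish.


UNSAFE — no complete ordering exists.
Key observation: the pool after task-2, task-5 is (2, 1); every surviving request exceeds it in R3, so progress ends there.
The run task-2, task-5 cannot be extended any further. Check, step by step:
  pool = (0, 0)
  run task-2 (needs (0, 0), free (0, 0)); after release of (1, 0) the pool is (1, 0)
  run task-5 (needs (1, 0), free (1, 0)); after release of (1, 1) the pool is (2, 1)
  task-1 still needs (3, 3) but only (2, 1) is free — short on R3 and R1
  task-8 still needs (3, 1) but only (2, 1) is free — short on R3
Permanently blocked: task-1 and task-8.


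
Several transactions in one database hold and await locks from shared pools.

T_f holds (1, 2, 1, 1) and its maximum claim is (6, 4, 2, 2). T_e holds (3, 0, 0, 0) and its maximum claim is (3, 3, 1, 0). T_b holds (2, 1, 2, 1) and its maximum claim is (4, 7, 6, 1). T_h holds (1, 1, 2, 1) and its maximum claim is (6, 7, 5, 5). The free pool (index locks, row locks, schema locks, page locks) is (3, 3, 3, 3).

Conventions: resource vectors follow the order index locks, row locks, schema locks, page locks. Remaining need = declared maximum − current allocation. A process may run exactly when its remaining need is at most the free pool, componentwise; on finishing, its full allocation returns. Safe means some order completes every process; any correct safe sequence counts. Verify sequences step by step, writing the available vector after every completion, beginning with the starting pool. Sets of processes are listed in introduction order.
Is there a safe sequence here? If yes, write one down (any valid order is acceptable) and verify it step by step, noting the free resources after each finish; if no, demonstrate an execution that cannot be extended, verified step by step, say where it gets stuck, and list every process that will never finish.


The state is UNSAFE.
Key observation: T_e, T_f can finish, but then (7, 5, 4, 4) is all there is, and the blocked group's row locks demands exceed it.
Going as far as possible: T_e, T_f; after that, nothing fits. Verifying each step:
  pool = (3, 3, 3, 3)
  run T_e (needs (0, 3, 1, 0), free (3, 3, 3, 3)); after release of (3, 0, 0, 0) the pool is (6, 3, 3, 3)
  run T_f (needs (5, 2, 1, 1), free (6, 3, 3, 3)); after release of (1, 2, 1, 1) the pool is (7, 5, 4, 4)
  T_b still needs (2, 6, 4, 0) but only (7, 5, 4, 4) is free — short on row locks
  T_h still needs (5, 6, 3, 4) but only (7, 5, 4, 4) is free — short on row locks
Processes that can never finish: T_b and T_h.


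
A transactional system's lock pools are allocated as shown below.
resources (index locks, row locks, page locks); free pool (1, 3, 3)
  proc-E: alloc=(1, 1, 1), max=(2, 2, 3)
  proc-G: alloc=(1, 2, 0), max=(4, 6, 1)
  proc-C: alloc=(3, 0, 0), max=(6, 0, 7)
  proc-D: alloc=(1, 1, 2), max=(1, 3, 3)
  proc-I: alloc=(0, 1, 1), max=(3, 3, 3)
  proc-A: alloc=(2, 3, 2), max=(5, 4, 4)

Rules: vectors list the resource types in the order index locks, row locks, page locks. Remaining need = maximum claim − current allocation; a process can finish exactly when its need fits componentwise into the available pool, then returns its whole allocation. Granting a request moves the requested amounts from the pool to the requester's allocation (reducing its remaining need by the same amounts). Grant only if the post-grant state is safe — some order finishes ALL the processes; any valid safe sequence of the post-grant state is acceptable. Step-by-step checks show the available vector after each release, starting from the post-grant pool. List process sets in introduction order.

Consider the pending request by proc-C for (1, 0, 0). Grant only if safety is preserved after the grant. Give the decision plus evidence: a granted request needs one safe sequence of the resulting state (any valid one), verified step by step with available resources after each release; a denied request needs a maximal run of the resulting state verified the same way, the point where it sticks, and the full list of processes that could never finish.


DENY: after the grant no complete ordering would exist.
Key observation: after proc-D, proc-E the pool peaks at (2, 5, 6), and each blocked process is short somewhere: proc-G on index locks; proc-C on page locks; proc-I on index locks; proc-A on index locks.
On the post-grant state, proc-D, proc-E is a maximal run — nothing extends it. Walking it through:
  pool = (0, 3, 3)
  proc-D: need (0, 2, 1) fits (0, 3, 3); releases (1, 1, 2), pool now (1, 4, 5)
  proc-E: need (1, 1, 2) fits (1, 4, 5); releases (1, 1, 1), pool now (2, 5, 6)
  blocked: proc-G wants (3, 4, 1), pool (2, 5, 6) — not enough index locks
  blocked: proc-C wants (2, 0, 7), pool (2, 5, 6) — not enough page locks
  blocked: proc-I wants (3, 2, 2), pool (2, 5, 6) — not enough index locks
  blocked: proc-A wants (3, 1, 2), pool (2, 5, 6) — not enough index locks
Had the request been granted, proc-G, proc-C, proc-I and proc-A could never finish.


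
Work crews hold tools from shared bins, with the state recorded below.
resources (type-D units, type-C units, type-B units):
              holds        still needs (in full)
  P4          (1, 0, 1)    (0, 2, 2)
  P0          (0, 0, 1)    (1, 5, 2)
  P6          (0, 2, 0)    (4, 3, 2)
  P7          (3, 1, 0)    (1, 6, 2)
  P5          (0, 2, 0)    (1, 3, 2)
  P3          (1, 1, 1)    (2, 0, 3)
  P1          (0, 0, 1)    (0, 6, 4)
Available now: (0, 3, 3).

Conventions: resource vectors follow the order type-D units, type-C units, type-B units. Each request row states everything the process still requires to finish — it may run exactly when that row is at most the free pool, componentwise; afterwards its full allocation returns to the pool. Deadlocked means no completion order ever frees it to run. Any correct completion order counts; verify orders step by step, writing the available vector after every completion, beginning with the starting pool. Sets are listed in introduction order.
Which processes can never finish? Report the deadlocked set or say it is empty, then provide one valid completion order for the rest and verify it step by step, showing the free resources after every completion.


Deadlocked: P6, P7, P3 and P1.
Key observation: after P4, P5, P0 the pool peaks at (1, 5, 5), and each blocked process is short somewhere: P6 on type-D units; P7 on type-C units; P3 on type-D units; P1 on type-C units.
A valid finishing order for the others: P4, P5, P0. Verifying each step:
  pool = (0, 3, 3)
  P4: need (0, 2, 2) fits (0, 3, 3); releases (1, 0, 1), pool now (1, 3, 4)
  P5: need (1, 3, 2) fits (1, 3, 4); releases (0, 2, 0), pool now (1, 5, 4)
  P0: need (1, 5, 2) fits (1, 5, 4); releases (0, 0, 1), pool now (1, 5, 5)
The blocked processes can never fit:
  blocked: P6 wants (4, 3, 2), pool (1, 5, 5) — not enough type-D units
  blocked: P7 wants (1, 6, 2), pool (1, 5, 5) — not enough type-C units
  blocked: P3 wants (2, 0, 3), pool (1, 5, 5) — not enough type-D units
  blocked: P1 wants (0, 6, 4), pool (1, 5, 5) — not enough type-C units


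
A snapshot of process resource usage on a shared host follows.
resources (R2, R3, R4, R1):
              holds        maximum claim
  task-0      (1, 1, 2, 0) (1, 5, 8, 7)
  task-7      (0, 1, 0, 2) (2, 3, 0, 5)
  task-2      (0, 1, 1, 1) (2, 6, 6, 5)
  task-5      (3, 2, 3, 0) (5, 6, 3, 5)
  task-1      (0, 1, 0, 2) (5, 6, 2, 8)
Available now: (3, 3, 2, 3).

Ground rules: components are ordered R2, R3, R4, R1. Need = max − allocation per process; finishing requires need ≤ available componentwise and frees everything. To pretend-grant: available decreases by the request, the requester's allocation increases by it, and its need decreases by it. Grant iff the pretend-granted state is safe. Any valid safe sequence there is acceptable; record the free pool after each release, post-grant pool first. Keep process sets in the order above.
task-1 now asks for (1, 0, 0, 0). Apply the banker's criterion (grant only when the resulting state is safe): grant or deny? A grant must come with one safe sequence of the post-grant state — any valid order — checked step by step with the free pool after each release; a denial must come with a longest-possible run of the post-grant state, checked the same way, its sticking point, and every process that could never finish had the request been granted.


GRANT — the state after the grant stays safe, e.g. via task-7, task-5, task-2, task-1, task-0.
Key observation: the grant leaves (2, 3, 2, 3) free — enough for task-7, whose release restarts the cascade.
Step-by-step check of the post-grant state:
  pool = (2, 3, 2, 3)
  task-7: need (2, 2, 0, 3) fits (2, 3, 2, 3); releases (0, 1, 0, 2), pool now (2, 4, 2, 5)
  task-5: need (2, 4, 0, 5) fits (2, 4, 2, 5); releases (3, 2, 3, 0), pool now (5, 6, 5, 5)
  task-2: need (2, 5, 5, 4) fits (5, 6, 5, 5); releases (0, 1, 1, 1), pool now (5, 7, 6, 6)
  task-1: need (4, 5, 2, 6) fits (5, 7, 6, 6); releases (1, 1, 0, 2), pool now (6, 8, 6, 8)
  task-0: need (0, 4, 6, 7) fits (6, 8, 6, 8); releases (1, 1, 2, 0), pool now (7, 9, 8, 8)
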